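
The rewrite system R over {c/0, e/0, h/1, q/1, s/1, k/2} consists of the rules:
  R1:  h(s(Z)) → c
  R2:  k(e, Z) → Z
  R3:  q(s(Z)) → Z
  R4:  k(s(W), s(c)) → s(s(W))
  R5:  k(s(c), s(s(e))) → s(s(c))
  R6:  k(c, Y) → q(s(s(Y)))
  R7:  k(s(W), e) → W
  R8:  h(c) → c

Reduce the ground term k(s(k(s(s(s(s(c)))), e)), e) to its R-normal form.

1. k(s(k(s(s(s(s(c)))), e)), e)  →  k(s(s(s(s(c)))), e)   [R7 at ε]
2. k(s(s(s(s(c)))), e)  →  s(s(s(c)))   [R7 at ε]

s(s(s(c)))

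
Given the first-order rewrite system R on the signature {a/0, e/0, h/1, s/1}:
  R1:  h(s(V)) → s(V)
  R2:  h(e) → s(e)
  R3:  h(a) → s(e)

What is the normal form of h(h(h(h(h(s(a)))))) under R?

1. h(h(h(h(h(s(a))))))  →  h(h(h(h(s(a)))))   [R1 at 1.1.1.1]
2. h(h(h(h(s(a)))))  →  h(h(h(s(a))))   [R1 at 1.1.1]
3. h(h(h(s(a))))  →  h(h(s(a)))   [R1 at 1.1]
4. h(h(s(a)))  →  h(s(a))   [R1 at 1]
5. h(s(a))  →  s(a)   [R1 at ε]

s(a)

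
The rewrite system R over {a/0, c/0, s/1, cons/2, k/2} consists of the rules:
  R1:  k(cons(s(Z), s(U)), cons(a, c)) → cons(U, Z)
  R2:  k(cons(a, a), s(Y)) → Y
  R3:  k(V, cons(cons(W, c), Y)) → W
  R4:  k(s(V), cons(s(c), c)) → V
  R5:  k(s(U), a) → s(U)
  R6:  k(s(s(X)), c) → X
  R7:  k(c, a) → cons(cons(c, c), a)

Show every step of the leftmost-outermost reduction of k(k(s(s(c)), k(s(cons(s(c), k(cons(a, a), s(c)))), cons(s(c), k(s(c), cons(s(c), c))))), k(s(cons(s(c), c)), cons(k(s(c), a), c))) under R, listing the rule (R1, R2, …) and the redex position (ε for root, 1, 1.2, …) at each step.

c

1. k(k(s(s(c)), k(s(cons(s(c), k(cons(a, a), s(c)))), cons(s(c), k(s(c), cons(s(c), c))))), k(s(cons(s(c), c)), cons(k(s(c), a), c)))  →  k(k(s(s(c)), k(s(cons(s(c), c)), cons(s(c), k(s(c), cons(s(c), c))))), k(s(cons(s(c), c)), cons(k(s(c), a), c)))   [R2 at 1.2.1.1.2]
2. k(k(s(s(c)), k(s(cons(s(c), c)), cons(s(c), k(s(c), cons(s(c), c))))), k(s(cons(s(c), c)), cons(k(s(c), a), c)))  →  k(k(s(s(c)), k(s(cons(s(c), c)), cons(s(c), c))), k(s(cons(s(c), c)), cons(k(s(c), a), c)))   [R4 at 1.2.2.2]
3. k(k(s(s(c)), k(s(cons(s(c), c)), cons(s(c), c))), k(s(cons(s(c), c)), cons(k(s(c), a), c)))  →  k(k(s(s(c)), cons(s(c), c)), k(s(cons(s(c), c)), cons(k(s(c), a), c)))   [R4 at 1.2]
4. k(k(s(s(c)), cons(s(c), c)), k(s(cons(s(c), c)), cons(k(s(c), a), c)))  →  k(s(c), k(s(cons(s(c), c)), cons(k(s(c), a), c)))   [R4 at 1]
5. k(s(c), k(s(cons(s(c), c)), cons(k(s(c), a), c)))  →  k(s(c), k(s(cons(s(c), c)), cons(s(c), c)))   [R5 at 2.2.1]
6. k(s(c), k(s(cons(s(c), c)), cons(s(c), c)))  →  k(s(c), cons(s(c), c))   [R4 at 2]
7. k(s(c), cons(s(c), c))  →  c   [R4 at ε]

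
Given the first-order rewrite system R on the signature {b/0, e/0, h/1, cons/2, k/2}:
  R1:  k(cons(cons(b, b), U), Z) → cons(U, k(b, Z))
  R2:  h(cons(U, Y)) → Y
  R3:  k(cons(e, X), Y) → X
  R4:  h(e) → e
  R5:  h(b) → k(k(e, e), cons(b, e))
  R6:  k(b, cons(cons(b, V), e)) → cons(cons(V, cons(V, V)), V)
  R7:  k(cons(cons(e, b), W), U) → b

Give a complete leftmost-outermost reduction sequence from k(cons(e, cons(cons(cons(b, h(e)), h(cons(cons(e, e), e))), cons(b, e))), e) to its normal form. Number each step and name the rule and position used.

1. k(cons(e, cons(cons(cons(b, h(e)), h(cons(cons(e, e), e))), cons(b, e))), e)  →  cons(cons(cons(b, h(e)), h(cons(cons(e, e), e))), cons(b, e))   [R3 at ε]
2. cons(cons(cons(b, h(e)), h(cons(cons(e, e), e))), cons(b, e))  →  cons(cons(cons(b, e), h(cons(cons(e, e), e))), cons(b, e))   [R4 at 1.1.2]
3. cons(cons(cons(b, e), h(cons(cons(e, e), e))), cons(b, e))  →  cons(cons(cons(b, e), e), cons(b, e))   [R2 at 1.2]

cons(cons(cons(b, e), e), cons(b, e))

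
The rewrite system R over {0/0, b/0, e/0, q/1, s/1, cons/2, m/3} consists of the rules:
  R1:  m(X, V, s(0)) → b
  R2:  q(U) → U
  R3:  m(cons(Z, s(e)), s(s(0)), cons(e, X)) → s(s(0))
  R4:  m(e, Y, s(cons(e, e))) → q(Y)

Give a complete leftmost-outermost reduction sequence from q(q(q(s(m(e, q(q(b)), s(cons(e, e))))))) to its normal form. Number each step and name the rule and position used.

s(b)

1. q(q(q(s(m(e, q(q(b)), s(cons(e, e)))))))  →  q(q(s(m(e, q(q(b)), s(cons(e, e))))))   [R2 at ε]
2. q(q(s(m(e, q(q(b)), s(cons(e, e))))))  →  q(s(m(e, q(q(b)), s(cons(e, e)))))   [R2 at ε]
3. q(s(m(e, q(q(b)), s(cons(e, e)))))  →  s(m(e, q(q(b)), s(cons(e, e))))   [R2 at ε]
4. s(m(e, q(q(b)), s(cons(e, e))))  →  s(q(q(q(b))))   [R4 at 1]
5. s(q(q(q(b))))  →  s(q(q(b)))   [R2 at 1]
6. s(q(q(b)))  →  s(q(b))   [R2 at 1]
7. s(q(b))  →  s(b)   [R2 at 1]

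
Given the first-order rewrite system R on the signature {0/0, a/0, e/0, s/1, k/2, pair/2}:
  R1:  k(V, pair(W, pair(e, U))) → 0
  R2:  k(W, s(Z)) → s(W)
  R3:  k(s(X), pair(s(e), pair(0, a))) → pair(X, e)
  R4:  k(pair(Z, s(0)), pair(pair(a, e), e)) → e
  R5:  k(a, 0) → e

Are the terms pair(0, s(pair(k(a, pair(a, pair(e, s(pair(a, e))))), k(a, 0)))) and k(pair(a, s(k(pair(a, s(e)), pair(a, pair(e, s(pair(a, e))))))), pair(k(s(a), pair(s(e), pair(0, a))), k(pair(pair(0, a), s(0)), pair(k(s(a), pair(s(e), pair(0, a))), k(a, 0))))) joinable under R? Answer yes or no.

Reduce t₁ = pair(0, s(pair(k(a, pair(a, pair(e, s(pair(a, e))))), k(a, 0)))):
1. pair(0, s(pair(k(a, pair(a, pair(e, s(pair(a, e))))), k(a, 0))))  →  pair(0, s(pair(0, k(a, 0))))   [R1 at 2.1.1]
2. pair(0, s(pair(0, k(a, 0))))  →  pair(0, s(pair(0, e)))   [R5 at 2.1.2]

Reduce t₂ = k(pair(a, s(k(pair(a, s(e)), pair(a, pair(e, s(pair(a, e))))))), pair(k(s(a), pair(s(e), pair(0, a))), k(pair(pair(0, a), s(0)), pair(k(s(a), pair(s(e), pair(0, a))), k(a, 0))))):
1. k(pair(a, s(k(pair(a, s(e)), pair(a, pair(e, s(pair(a, e))))))), pair(k(s(a), pair(s(e), pair(0, a))), k(pair(pair(0, a), s(0)), pair(k(s(a), pair(s(e), pair(0, a))), k(a, 0)))))  →  k(pair(a, s(0)), pair(k(s(a), pair(s(e), pair(0, a))), k(pair(pair(0, a), s(0)), pair(k(s(a), pair(s(e), pair(0, a))), k(a, 0)))))   [R1 at 1.2.1]
2. k(pair(a, s(0)), pair(k(s(a), pair(s(e), pair(0, a))), k(pair(pair(0, a), s(0)), pair(k(s(a), pair(s(e), pair(0, a))), k(a, 0)))))  →  k(pair(a, s(0)), pair(pair(a, e), k(pair(pair(0, a), s(0)), pair(k(s(a), pair(s(e), pair(0, a))), k(a, 0)))))   [R3 at 2.1]
3. k(pair(a, s(0)), pair(pair(a, e), k(pair(pair(0, a), s(0)), pair(k(s(a), pair(s(e), pair(0, a))), k(a, 0)))))  →  k(pair(a, s(0)), pair(pair(a, e), k(pair(pair(0, a), s(0)), pair(pair(a, e), k(a, 0)))))   [R3 at 2.2.2.1]
4. k(pair(a, s(0)), pair(pair(a, e), k(pair(pair(0, a), s(0)), pair(pair(a, e), k(a, 0)))))  →  k(pair(a, s(0)), pair(pair(a, e), k(pair(pair(0, a), s(0)), pair(pair(a, e), e))))   [R5 at 2.2.2.2]
5. k(pair(a, s(0)), pair(pair(a, e), k(pair(pair(0, a), s(0)), pair(pair(a, e), e))))  →  k(pair(a, s(0)), pair(pair(a, e), e))   [R4 at 2.2]
6. k(pair(a, s(0)), pair(pair(a, e), e))  →  e   [R4 at ε]

no — NF(t₁) = pair(0, s(pair(0, e))), NF(t₂) = e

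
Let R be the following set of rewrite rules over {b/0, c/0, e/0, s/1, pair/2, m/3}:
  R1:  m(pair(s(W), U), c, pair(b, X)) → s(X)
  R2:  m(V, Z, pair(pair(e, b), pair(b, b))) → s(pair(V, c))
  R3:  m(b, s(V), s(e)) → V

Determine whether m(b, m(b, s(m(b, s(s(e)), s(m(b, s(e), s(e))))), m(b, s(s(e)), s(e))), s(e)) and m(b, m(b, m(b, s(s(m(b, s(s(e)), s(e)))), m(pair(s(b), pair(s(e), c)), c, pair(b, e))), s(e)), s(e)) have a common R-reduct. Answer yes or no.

yes — NF(t₁) = e, NF(t₂) = e

Reduce t₁ = m(b, m(b, s(m(b, s(s(e)), s(m(b, s(e), s(e))))), m(b, s(s(e)), s(e))), s(e)):
1. m(b, m(b, s(m(b, s(s(e)), s(m(b, s(e), s(e))))), m(b, s(s(e)), s(e))), s(e))  →  m(b, m(b, s(m(b, s(s(e)), s(e))), m(b, s(s(e)), s(e))), s(e))   [R3 at 2.2.1.3.1]
2. m(b, m(b, s(m(b, s(s(e)), s(e))), m(b, s(s(e)), s(e))), s(e))  →  m(b, m(b, s(s(e)), m(b, s(s(e)), s(e))), s(e))   [R3 at 2.2.1]
3. m(b, m(b, s(s(e)), m(b, s(s(e)), s(e))), s(e))  →  m(b, m(b, s(s(e)), s(e)), s(e))   [R3 at 2.3]
4. m(b, m(b, s(s(e)), s(e)), s(e))  →  m(b, s(e), s(e))   [R3 at 2]
5. m(b, s(e), s(e))  →  e   [R3 at ε]

Reduce t₂ = m(b, m(b, m(b, s(s(m(b, s(s(e)), s(e)))), m(pair(s(b), pair(s(e), c)), c, pair(b, e))), s(e)), s(e)):
1. m(b, m(b, m(b, s(s(m(b, s(s(e)), s(e)))), m(pair(s(b), pair(s(e), c)), c, pair(b, e))), s(e)), s(e))  →  m(b, m(b, m(b, s(s(s(e))), m(pair(s(b), pair(s(e), c)), c, pair(b, e))), s(e)), s(e))   [R3 at 2.2.2.1.1]
2. m(b, m(b, m(b, s(s(s(e))), m(pair(s(b), pair(s(e), c)), c, pair(b, e))), s(e)), s(e))  →  m(b, m(b, m(b, s(s(s(e))), s(e)), s(e)), s(e))   [R1 at 2.2.3]
3. m(b, m(b, m(b, s(s(s(e))), s(e)), s(e)), s(e))  →  m(b, m(b, s(s(e)), s(e)), s(e))   [R3 at 2.2]
4. m(b, m(b, s(s(e)), s(e)), s(e))  →  m(b, s(e), s(e))   [R3 at 2]
5. m(b, s(e), s(e))  →  e   [R3 at ε]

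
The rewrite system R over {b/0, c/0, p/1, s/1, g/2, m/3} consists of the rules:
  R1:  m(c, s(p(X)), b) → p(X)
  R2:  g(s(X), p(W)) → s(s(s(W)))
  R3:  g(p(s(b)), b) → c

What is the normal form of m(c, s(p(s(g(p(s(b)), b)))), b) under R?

p(s(c))

1. m(c, s(p(s(g(p(s(b)), b)))), b)  →  p(s(g(p(s(b)), b)))   [R1 at ε]
2. p(s(g(p(s(b)), b)))  →  p(s(c))   [R3 at 1.1]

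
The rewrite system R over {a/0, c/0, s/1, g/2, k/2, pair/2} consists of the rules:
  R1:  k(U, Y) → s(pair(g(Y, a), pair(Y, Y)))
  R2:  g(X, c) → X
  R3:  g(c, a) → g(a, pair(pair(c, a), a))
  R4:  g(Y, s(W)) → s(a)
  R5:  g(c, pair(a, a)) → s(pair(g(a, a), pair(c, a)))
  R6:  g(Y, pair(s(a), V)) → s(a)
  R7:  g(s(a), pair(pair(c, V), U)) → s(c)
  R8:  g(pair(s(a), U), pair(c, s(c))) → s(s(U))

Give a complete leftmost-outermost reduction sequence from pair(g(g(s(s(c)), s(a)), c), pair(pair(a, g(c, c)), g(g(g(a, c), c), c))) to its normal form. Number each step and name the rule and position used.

pair(s(a), pair(pair(a, c), a))

1. pair(g(g(s(s(c)), s(a)), c), pair(pair(a, g(c, c)), g(g(g(a, c), c), c)))  →  pair(g(s(s(c)), s(a)), pair(pair(a, g(c, c)), g(g(g(a, c), c), c)))   [R2 at 1]
2. pair(g(s(s(c)), s(a)), pair(pair(a, g(c, c)), g(g(g(a, c), c), c)))  →  pair(s(a), pair(pair(a, g(c, c)), g(g(g(a, c), c), c)))   [R4 at 1]
3. pair(s(a), pair(pair(a, g(c, c)), g(g(g(a, c), c), c)))  →  pair(s(a), pair(pair(a, c), g(g(g(a, c), c), c)))   [R2 at 2.1.2]
4. pair(s(a), pair(pair(a, c), g(g(g(a, c), c), c)))  →  pair(s(a), pair(pair(a, c), g(g(a, c), c)))   [R2 at 2.2]
5. pair(s(a), pair(pair(a, c), g(g(a, c), c)))  →  pair(s(a), pair(pair(a, c), g(a, c)))   [R2 at 2.2]
6. pair(s(a), pair(pair(a, c), g(a, c)))  →  pair(s(a), pair(pair(a, c), a))   [R2 at 2.2]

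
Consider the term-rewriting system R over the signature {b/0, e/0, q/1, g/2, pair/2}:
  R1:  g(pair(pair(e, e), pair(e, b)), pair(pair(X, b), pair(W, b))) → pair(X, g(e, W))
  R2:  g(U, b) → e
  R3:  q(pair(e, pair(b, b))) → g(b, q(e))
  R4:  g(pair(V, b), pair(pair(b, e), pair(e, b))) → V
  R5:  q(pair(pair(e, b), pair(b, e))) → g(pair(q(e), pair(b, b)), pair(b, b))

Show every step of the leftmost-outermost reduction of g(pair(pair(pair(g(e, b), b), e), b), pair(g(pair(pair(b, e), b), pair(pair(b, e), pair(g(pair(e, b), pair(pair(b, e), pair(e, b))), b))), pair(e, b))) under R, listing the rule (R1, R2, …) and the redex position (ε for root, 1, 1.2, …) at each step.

pair(pair(e, b), e)

1. g(pair(pair(pair(g(e, b), b), e), b), pair(g(pair(pair(b, e), b), pair(pair(b, e), pair(g(pair(e, b), pair(pair(b, e), pair(e, b))), b))), pair(e, b)))  →  g(pair(pair(pair(e, b), e), b), pair(g(pair(pair(b, e), b), pair(pair(b, e), pair(g(pair(e, b), pair(pair(b, e), pair(e, b))), b))), pair(e, b)))   [R2 at 1.1.1.1]
2. g(pair(pair(pair(e, b), e), b), pair(g(pair(pair(b, e), b), pair(pair(b, e), pair(g(pair(e, b), pair(pair(b, e), pair(e, b))), b))), pair(e, b)))  →  g(pair(pair(pair(e, b), e), b), pair(g(pair(pair(b, e), b), pair(pair(b, e), pair(e, b))), pair(e, b)))   [R4 at 2.1.2.2.1]
3. g(pair(pair(pair(e, b), e), b), pair(g(pair(pair(b, e), b), pair(pair(b, e), pair(e, b))), pair(e, b)))  →  g(pair(pair(pair(e, b), e), b), pair(pair(b, e), pair(e, b)))   [R4 at 2.1]
4. g(pair(pair(pair(e, b), e), b), pair(pair(b, e), pair(e, b)))  →  pair(pair(e, b), e)   [R4 at ε]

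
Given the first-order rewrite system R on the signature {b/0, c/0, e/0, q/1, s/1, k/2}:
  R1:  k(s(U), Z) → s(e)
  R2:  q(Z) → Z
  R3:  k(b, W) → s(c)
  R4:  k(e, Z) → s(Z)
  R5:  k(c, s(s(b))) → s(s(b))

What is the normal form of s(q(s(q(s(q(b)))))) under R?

1. s(q(s(q(s(q(b))))))  →  s(s(q(s(q(b)))))   [R2 at 1]
2. s(s(q(s(q(b)))))  →  s(s(s(q(b))))   [R2 at 1.1]
3. s(s(s(q(b))))  →  s(s(s(b)))   [R2 at 1.1.1]

s(s(s(b)))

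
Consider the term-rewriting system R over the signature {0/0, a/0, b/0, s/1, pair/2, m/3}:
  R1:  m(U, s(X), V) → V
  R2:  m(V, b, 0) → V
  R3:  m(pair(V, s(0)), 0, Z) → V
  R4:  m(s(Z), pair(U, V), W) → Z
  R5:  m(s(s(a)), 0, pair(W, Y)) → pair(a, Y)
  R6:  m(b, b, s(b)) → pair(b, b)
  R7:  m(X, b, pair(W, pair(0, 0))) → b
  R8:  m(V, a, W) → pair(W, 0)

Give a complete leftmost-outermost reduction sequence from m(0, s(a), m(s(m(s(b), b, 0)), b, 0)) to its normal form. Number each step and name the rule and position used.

s(s(b))

1. m(0, s(a), m(s(m(s(b), b, 0)), b, 0))  →  m(s(m(s(b), b, 0)), b, 0)   [R1 at ε]
2. m(s(m(s(b), b, 0)), b, 0)  →  s(m(s(b), b, 0))   [R2 at ε]
3. s(m(s(b), b, 0))  →  s(s(b))   [R2 at 1]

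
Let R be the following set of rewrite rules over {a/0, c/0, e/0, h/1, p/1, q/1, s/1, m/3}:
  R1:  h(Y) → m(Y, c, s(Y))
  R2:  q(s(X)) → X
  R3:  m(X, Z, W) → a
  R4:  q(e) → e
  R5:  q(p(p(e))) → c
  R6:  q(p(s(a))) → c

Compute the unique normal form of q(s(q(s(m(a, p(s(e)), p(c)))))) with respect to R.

1. q(s(q(s(m(a, p(s(e)), p(c))))))  →  q(s(m(a, p(s(e)), p(c))))   [R2 at ε]
2. q(s(m(a, p(s(e)), p(c))))  →  m(a, p(s(e)), p(c))   [R2 at ε]
3. m(a, p(s(e)), p(c))  →  a   [R3 at ε]

a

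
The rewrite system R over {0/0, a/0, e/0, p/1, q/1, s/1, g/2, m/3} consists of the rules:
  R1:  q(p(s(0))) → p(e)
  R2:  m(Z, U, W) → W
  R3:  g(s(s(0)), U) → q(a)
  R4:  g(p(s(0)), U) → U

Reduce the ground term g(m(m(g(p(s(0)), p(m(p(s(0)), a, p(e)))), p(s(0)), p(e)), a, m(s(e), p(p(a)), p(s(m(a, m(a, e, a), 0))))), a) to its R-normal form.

1. g(m(m(g(p(s(0)), p(m(p(s(0)), a, p(e)))), p(s(0)), p(e)), a, m(s(e), p(p(a)), p(s(m(a, m(a, e, a), 0))))), a)  →  g(m(s(e), p(p(a)), p(s(m(a, m(a, e, a), 0)))), a)   [R2 at 1]
2. g(m(s(e), p(p(a)), p(s(m(a, m(a, e, a), 0)))), a)  →  g(p(s(m(a, m(a, e, a), 0))), a)   [R2 at 1]
3. g(p(s(m(a, m(a, e, a), 0))), a)  →  g(p(s(0)), a)   [R2 at 1.1.1]
4. g(p(s(0)), a)  →  a   [R4 at ε]

a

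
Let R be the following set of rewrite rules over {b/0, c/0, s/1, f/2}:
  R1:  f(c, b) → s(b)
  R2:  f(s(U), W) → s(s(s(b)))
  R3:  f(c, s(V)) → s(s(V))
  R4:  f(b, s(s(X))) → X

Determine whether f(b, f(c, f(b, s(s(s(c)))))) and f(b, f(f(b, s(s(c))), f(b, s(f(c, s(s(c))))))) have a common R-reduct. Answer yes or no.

no — NF(t₁) = c, NF(t₂) = s(c)

Reduce t₁ = f(b, f(c, f(b, s(s(s(c)))))):
1. f(b, f(c, f(b, s(s(s(c))))))  →  f(b, f(c, s(c)))   [R4 at 2.2]
2. f(b, f(c, s(c)))  →  f(b, s(s(c)))   [R3 at 2]
3. f(b, s(s(c)))  →  c   [R4 at ε]

Reduce t₂ = f(b, f(f(b, s(s(c))), f(b, s(f(c, s(s(c))))))):
1. f(b, f(f(b, s(s(c))), f(b, s(f(c, s(s(c)))))))  →  f(b, f(c, f(b, s(f(c, s(s(c)))))))   [R4 at 2.1]
2. f(b, f(c, f(b, s(f(c, s(s(c)))))))  →  f(b, f(c, f(b, s(s(s(s(c)))))))   [R3 at 2.2.2.1]
3. f(b, f(c, f(b, s(s(s(s(c)))))))  →  f(b, f(c, s(s(c))))   [R4 at 2.2]
4. f(b, f(c, s(s(c))))  →  f(b, s(s(s(c))))   [R3 at 2]
5. f(b, s(s(s(c))))  →  s(c)   [R4 at ε]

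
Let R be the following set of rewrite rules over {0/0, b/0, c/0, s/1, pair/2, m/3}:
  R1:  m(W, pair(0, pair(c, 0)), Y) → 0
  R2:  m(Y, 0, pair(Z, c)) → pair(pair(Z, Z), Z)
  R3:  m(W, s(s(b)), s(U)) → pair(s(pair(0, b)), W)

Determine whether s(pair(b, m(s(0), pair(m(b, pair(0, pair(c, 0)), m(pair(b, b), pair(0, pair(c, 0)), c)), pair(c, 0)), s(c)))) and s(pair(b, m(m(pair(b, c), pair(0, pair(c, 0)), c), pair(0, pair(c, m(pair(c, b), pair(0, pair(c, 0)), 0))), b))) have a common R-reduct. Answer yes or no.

yes — NF(t₁) = s(pair(b, 0)), NF(t₂) = s(pair(b, 0))

Reduce t₁ = s(pair(b, m(s(0), pair(m(b, pair(0, pair(c, 0)), m(pair(b, b), pair(0, pair(c, 0)), c)), pair(c, 0)), s(c)))):
1. s(pair(b, m(s(0), pair(m(b, pair(0, pair(c, 0)), m(pair(b, b), pair(0, pair(c, 0)), c)), pair(c, 0)), s(c))))  →  s(pair(b, m(s(0), pair(0, pair(c, 0)), s(c))))   [R1 at 1.2.2.1]
2. s(pair(b, m(s(0), pair(0, pair(c, 0)), s(c))))  →  s(pair(b, 0))   [R1 at 1.2]

Reduce t₂ = s(pair(b, m(m(pair(b, c), pair(0, pair(c, 0)), c), pair(0, pair(c, m(pair(c, b), pair(0, pair(c, 0)), 0))), b))):
1. s(pair(b, m(m(pair(b, c), pair(0, pair(c, 0)), c), pair(0, pair(c, m(pair(c, b), pair(0, pair(c, 0)), 0))), b)))  →  s(pair(b, m(0, pair(0, pair(c, m(pair(c, b), pair(0, pair(c, 0)), 0))), b)))   [R1 at 1.2.1]
2. s(pair(b, m(0, pair(0, pair(c, m(pair(c, b), pair(0, pair(c, 0)), 0))), b)))  →  s(pair(b, m(0, pair(0, pair(c, 0)), b)))   [R1 at 1.2.2.2.2]
3. s(pair(b, m(0, pair(0, pair(c, 0)), b)))  →  s(pair(b, 0))   [R1 at 1.2]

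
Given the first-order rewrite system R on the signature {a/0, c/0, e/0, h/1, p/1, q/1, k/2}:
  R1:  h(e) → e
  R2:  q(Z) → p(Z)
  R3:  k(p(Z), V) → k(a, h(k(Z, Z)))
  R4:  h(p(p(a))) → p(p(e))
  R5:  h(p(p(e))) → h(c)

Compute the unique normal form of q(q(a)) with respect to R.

p(p(a))

1. q(q(a))  →  p(q(a))   [R2 at ε]
2. p(q(a))  →  p(p(a))   [R2 at 1]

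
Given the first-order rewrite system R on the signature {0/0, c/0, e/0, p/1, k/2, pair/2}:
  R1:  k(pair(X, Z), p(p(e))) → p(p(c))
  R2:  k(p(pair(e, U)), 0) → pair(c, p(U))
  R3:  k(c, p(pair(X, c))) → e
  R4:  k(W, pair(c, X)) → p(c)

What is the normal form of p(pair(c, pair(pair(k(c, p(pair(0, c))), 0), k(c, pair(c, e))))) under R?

p(pair(c, pair(pair(e, 0), p(c))))

1. p(pair(c, pair(pair(k(c, p(pair(0, c))), 0), k(c, pair(c, e)))))  →  p(pair(c, pair(pair(e, 0), k(c, pair(c, e)))))   [R3 at 1.2.1.1]
2. p(pair(c, pair(pair(e, 0), k(c, pair(c, e)))))  →  p(pair(c, pair(pair(e, 0), p(c))))   [R4 at 1.2.2]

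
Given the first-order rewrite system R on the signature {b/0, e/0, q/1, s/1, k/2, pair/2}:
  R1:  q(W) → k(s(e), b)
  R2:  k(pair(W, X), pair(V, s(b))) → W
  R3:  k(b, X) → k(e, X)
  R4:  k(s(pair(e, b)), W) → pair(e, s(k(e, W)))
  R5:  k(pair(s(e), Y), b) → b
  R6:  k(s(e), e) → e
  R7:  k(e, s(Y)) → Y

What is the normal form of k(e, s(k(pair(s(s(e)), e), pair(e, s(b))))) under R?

1. k(e, s(k(pair(s(s(e)), e), pair(e, s(b)))))  →  k(pair(s(s(e)), e), pair(e, s(b)))   [R7 at ε]
2. k(pair(s(s(e)), e), pair(e, s(b)))  →  s(s(e))   [R2 at ε]

s(s(e))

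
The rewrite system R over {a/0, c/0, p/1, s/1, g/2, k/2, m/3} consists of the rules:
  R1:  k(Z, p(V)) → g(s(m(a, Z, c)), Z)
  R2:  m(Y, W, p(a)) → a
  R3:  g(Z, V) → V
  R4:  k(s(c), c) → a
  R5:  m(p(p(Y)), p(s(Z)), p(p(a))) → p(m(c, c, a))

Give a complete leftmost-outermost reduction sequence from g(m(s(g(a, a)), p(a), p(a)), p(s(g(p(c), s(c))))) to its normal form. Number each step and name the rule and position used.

p(s(s(c)))

1. g(m(s(g(a, a)), p(a), p(a)), p(s(g(p(c), s(c)))))  →  p(s(g(p(c), s(c))))   [R3 at ε]
2. p(s(g(p(c), s(c))))  →  p(s(s(c)))   [R3 at 1.1]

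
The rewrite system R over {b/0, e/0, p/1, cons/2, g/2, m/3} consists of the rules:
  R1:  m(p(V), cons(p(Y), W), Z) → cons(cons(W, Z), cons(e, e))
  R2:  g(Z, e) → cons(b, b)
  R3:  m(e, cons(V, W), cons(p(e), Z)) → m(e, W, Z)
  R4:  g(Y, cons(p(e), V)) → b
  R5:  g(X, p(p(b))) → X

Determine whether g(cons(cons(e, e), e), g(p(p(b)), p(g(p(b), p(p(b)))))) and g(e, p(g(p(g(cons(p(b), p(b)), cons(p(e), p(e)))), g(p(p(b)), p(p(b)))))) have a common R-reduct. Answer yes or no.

no — NF(t₁) = cons(cons(e, e), e), NF(t₂) = e

Reduce t₁ = g(cons(cons(e, e), e), g(p(p(b)), p(g(p(b), p(p(b)))))):
1. g(cons(cons(e, e), e), g(p(p(b)), p(g(p(b), p(p(b))))))  →  g(cons(cons(e, e), e), g(p(p(b)), p(p(b))))   [R5 at 2.2.1]
2. g(cons(cons(e, e), e), g(p(p(b)), p(p(b))))  →  g(cons(cons(e, e), e), p(p(b)))   [R5 at 2]
3. g(cons(cons(e, e), e), p(p(b)))  →  cons(cons(e, e), e)   [R5 at ε]

Reduce t₂ = g(e, p(g(p(g(cons(p(b), p(b)), cons(p(e), p(e)))), g(p(p(b)), p(p(b)))))):
1. g(e, p(g(p(g(cons(p(b), p(b)), cons(p(e), p(e)))), g(p(p(b)), p(p(b))))))  →  g(e, p(g(p(b), g(p(p(b)), p(p(b))))))   [R4 at 2.1.1.1]
2. g(e, p(g(p(b), g(p(p(b)), p(p(b))))))  →  g(e, p(g(p(b), p(p(b)))))   [R5 at 2.1.2]
3. g(e, p(g(p(b), p(p(b)))))  →  g(e, p(p(b)))   [R5 at 2.1]
4. g(e, p(p(b)))  →  e   [R5 at ε]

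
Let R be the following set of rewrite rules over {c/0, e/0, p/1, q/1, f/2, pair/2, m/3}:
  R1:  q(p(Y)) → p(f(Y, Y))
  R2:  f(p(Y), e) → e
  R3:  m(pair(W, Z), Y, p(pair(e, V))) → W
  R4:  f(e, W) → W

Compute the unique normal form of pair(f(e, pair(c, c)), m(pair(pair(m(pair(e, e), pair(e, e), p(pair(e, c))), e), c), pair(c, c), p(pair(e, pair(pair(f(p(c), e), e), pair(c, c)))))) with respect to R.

1. pair(f(e, pair(c, c)), m(pair(pair(m(pair(e, e), pair(e, e), p(pair(e, c))), e), c), pair(c, c), p(pair(e, pair(pair(f(p(c), e), e), pair(c, c))))))  →  pair(pair(c, c), m(pair(pair(m(pair(e, e), pair(e, e), p(pair(e, c))), e), c), pair(c, c), p(pair(e, pair(pair(f(p(c), e), e), pair(c, c))))))   [R4 at 1]
2. pair(pair(c, c), m(pair(pair(m(pair(e, e), pair(e, e), p(pair(e, c))), e), c), pair(c, c), p(pair(e, pair(pair(f(p(c), e), e), pair(c, c))))))  →  pair(pair(c, c), pair(m(pair(e, e), pair(e, e), p(pair(e, c))), e))   [R3 at 2]
3. pair(pair(c, c), pair(m(pair(e, e), pair(e, e), p(pair(e, c))), e))  →  pair(pair(c, c), pair(e, e))   [R3 at 2.1]

pair(pair(c, c), pair(e, e))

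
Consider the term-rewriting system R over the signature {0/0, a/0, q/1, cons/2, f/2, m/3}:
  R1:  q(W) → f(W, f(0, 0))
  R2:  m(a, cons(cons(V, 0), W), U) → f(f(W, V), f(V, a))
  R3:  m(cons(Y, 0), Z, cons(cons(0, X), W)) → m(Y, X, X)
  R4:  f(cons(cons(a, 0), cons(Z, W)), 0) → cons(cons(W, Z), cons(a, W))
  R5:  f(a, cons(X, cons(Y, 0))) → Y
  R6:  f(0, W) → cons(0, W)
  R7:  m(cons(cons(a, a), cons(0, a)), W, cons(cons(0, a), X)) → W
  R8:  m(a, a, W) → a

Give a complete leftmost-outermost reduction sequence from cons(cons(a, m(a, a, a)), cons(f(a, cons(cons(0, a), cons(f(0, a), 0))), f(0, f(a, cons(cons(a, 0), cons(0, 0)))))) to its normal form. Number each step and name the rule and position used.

1. cons(cons(a, m(a, a, a)), cons(f(a, cons(cons(0, a), cons(f(0, a), 0))), f(0, f(a, cons(cons(a, 0), cons(0, 0))))))  →  cons(cons(a, a), cons(f(a, cons(cons(0, a), cons(f(0, a), 0))), f(0, f(a, cons(cons(a, 0), cons(0, 0))))))   [R8 at 1.2]
2. cons(cons(a, a), cons(f(a, cons(cons(0, a), cons(f(0, a), 0))), f(0, f(a, cons(cons(a, 0), cons(0, 0))))))  →  cons(cons(a, a), cons(f(0, a), f(0, f(a, cons(cons(a, 0), cons(0, 0))))))   [R5 at 2.1]
3. cons(cons(a, a), cons(f(0, a), f(0, f(a, cons(cons(a, 0), cons(0, 0))))))  →  cons(cons(a, a), cons(cons(0, a), f(0, f(a, cons(cons(a, 0), cons(0, 0))))))   [R6 at 2.1]
4. cons(cons(a, a), cons(cons(0, a), f(0, f(a, cons(cons(a, 0), cons(0, 0))))))  →  cons(cons(a, a), cons(cons(0, a), cons(0, f(a, cons(cons(a, 0), cons(0, 0))))))   [R6 at 2.2]
5. cons(cons(a, a), cons(cons(0, a), cons(0, f(a, cons(cons(a, 0), cons(0, 0))))))  →  cons(cons(a, a), cons(cons(0, a), cons(0, 0)))   [R5 at 2.2.2]

cons(cons(a, a), cons(cons(0, a), cons(0, 0)))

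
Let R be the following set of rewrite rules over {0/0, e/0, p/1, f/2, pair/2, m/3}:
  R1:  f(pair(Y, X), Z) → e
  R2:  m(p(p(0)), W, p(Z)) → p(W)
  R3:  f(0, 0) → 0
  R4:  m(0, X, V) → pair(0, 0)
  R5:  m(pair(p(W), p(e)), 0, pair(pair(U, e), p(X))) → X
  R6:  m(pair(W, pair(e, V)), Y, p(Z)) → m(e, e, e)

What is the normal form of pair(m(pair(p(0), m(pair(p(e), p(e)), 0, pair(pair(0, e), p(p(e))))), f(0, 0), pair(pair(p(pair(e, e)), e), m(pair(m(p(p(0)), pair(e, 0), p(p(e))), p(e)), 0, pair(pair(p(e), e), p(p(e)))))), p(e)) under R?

pair(e, p(e))

1. pair(m(pair(p(0), m(pair(p(e), p(e)), 0, pair(pair(0, e), p(p(e))))), f(0, 0), pair(pair(p(pair(e, e)), e), m(pair(m(p(p(0)), pair(e, 0), p(p(e))), p(e)), 0, pair(pair(p(e), e), p(p(e)))))), p(e))  →  pair(m(pair(p(0), p(e)), f(0, 0), pair(pair(p(pair(e, e)), e), m(pair(m(p(p(0)), pair(e, 0), p(p(e))), p(e)), 0, pair(pair(p(e), e), p(p(e)))))), p(e))   [R5 at 1.1.2]
2. pair(m(pair(p(0), p(e)), f(0, 0), pair(pair(p(pair(e, e)), e), m(pair(m(p(p(0)), pair(e, 0), p(p(e))), p(e)), 0, pair(pair(p(e), e), p(p(e)))))), p(e))  →  pair(m(pair(p(0), p(e)), 0, pair(pair(p(pair(e, e)), e), m(pair(m(p(p(0)), pair(e, 0), p(p(e))), p(e)), 0, pair(pair(p(e), e), p(p(e)))))), p(e))   [R3 at 1.2]
3. pair(m(pair(p(0), p(e)), 0, pair(pair(p(pair(e, e)), e), m(pair(m(p(p(0)), pair(e, 0), p(p(e))), p(e)), 0, pair(pair(p(e), e), p(p(e)))))), p(e))  →  pair(m(pair(p(0), p(e)), 0, pair(pair(p(pair(e, e)), e), m(pair(p(pair(e, 0)), p(e)), 0, pair(pair(p(e), e), p(p(e)))))), p(e))   [R2 at 1.3.2.1.1]
4. pair(m(pair(p(0), p(e)), 0, pair(pair(p(pair(e, e)), e), m(pair(p(pair(e, 0)), p(e)), 0, pair(pair(p(e), e), p(p(e)))))), p(e))  →  pair(m(pair(p(0), p(e)), 0, pair(pair(p(pair(e, e)), e), p(e))), p(e))   [R5 at 1.3.2]
5. pair(m(pair(p(0), p(e)), 0, pair(pair(p(pair(e, e)), e), p(e))), p(e))  →  pair(e, p(e))   [R5 at 1]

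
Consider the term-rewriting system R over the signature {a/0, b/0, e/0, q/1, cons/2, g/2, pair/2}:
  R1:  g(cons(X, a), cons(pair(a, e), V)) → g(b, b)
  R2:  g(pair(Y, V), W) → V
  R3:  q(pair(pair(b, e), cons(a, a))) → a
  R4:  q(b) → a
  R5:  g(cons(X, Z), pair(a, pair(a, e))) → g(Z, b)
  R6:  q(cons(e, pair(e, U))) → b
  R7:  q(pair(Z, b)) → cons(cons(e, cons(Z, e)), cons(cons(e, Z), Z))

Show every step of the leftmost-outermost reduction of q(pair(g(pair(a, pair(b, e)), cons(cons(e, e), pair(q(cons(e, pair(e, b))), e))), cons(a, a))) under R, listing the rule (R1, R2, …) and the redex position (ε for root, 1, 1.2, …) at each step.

a

1. q(pair(g(pair(a, pair(b, e)), cons(cons(e, e), pair(q(cons(e, pair(e, b))), e))), cons(a, a)))  →  q(pair(pair(b, e), cons(a, a)))   [R2 at 1.1]
2. q(pair(pair(b, e), cons(a, a)))  →  a   [R3 at ε]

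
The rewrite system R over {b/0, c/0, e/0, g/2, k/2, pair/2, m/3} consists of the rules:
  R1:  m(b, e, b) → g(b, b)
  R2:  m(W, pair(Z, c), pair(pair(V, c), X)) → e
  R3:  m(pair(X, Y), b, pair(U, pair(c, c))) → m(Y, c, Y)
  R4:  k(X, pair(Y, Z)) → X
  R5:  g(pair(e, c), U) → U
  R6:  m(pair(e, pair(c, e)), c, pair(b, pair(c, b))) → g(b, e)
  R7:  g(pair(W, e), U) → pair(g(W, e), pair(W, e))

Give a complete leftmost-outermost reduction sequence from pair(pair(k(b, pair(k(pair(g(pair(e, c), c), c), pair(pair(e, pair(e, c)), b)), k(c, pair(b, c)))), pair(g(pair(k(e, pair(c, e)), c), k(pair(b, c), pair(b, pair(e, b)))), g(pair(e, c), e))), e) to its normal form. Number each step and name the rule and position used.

pair(pair(b, pair(pair(b, c), e)), e)

1. pair(pair(k(b, pair(k(pair(g(pair(e, c), c), c), pair(pair(e, pair(e, c)), b)), k(c, pair(b, c)))), pair(g(pair(k(e, pair(c, e)), c), k(pair(b, c), pair(b, pair(e, b)))), g(pair(e, c), e))), e)  →  pair(pair(b, pair(g(pair(k(e, pair(c, e)), c), k(pair(b, c), pair(b, pair(e, b)))), g(pair(e, c), e))), e)   [R4 at 1.1]
2. pair(pair(b, pair(g(pair(k(e, pair(c, e)), c), k(pair(b, c), pair(b, pair(e, b)))), g(pair(e, c), e))), e)  →  pair(pair(b, pair(g(pair(e, c), k(pair(b, c), pair(b, pair(e, b)))), g(pair(e, c), e))), e)   [R4 at 1.2.1.1.1]
3. pair(pair(b, pair(g(pair(e, c), k(pair(b, c), pair(b, pair(e, b)))), g(pair(e, c), e))), e)  →  pair(pair(b, pair(k(pair(b, c), pair(b, pair(e, b))), g(pair(e, c), e))), e)   [R5 at 1.2.1]
4. pair(pair(b, pair(k(pair(b, c), pair(b, pair(e, b))), g(pair(e, c), e))), e)  →  pair(pair(b, pair(pair(b, c), g(pair(e, c), e))), e)   [R4 at 1.2.1]
5. pair(pair(b, pair(pair(b, c), g(pair(e, c), e))), e)  →  pair(pair(b, pair(pair(b, c), e)), e)   [R5 at 1.2.2]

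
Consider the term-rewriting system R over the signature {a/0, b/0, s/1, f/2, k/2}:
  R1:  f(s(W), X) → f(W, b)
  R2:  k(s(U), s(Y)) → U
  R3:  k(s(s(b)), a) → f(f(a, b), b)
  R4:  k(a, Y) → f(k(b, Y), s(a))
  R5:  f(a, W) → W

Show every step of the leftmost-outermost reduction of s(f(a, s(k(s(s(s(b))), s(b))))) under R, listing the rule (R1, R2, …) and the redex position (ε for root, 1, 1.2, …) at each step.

1. s(f(a, s(k(s(s(s(b))), s(b)))))  →  s(s(k(s(s(s(b))), s(b))))   [R5 at 1]
2. s(s(k(s(s(s(b))), s(b))))  →  s(s(s(s(b))))   [R2 at 1.1]

s(s(s(s(b))))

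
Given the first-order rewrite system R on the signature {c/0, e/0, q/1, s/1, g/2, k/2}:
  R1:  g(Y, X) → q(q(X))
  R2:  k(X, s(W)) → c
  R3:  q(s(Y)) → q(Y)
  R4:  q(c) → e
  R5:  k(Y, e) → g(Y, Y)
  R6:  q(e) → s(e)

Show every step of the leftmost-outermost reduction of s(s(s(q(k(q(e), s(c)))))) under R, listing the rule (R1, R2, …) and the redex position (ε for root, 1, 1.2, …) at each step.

1. s(s(s(q(k(q(e), s(c))))))  →  s(s(s(q(c))))   [R2 at 1.1.1.1]
2. s(s(s(q(c))))  →  s(s(s(e)))   [R4 at 1.1.1]

s(s(s(e)))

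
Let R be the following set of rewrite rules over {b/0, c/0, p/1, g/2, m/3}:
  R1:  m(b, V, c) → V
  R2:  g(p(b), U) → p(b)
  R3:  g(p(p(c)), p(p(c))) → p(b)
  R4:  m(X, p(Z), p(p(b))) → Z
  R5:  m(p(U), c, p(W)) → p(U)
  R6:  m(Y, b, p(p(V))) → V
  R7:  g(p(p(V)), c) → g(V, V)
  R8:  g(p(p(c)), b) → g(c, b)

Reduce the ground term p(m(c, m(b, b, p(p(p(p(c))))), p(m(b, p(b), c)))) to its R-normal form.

p(p(c))

1. p(m(c, m(b, b, p(p(p(p(c))))), p(m(b, p(b), c))))  →  p(m(c, p(p(c)), p(m(b, p(b), c))))   [R6 at 1.2]
2. p(m(c, p(p(c)), p(m(b, p(b), c))))  →  p(m(c, p(p(c)), p(p(b))))   [R1 at 1.3.1]
3. p(m(c, p(p(c)), p(p(b))))  →  p(p(c))   [R4 at 1]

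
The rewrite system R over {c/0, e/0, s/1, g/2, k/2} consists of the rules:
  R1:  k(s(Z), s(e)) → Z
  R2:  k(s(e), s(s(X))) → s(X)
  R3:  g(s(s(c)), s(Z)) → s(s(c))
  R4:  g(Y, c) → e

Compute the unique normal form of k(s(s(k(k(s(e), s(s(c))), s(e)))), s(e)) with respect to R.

1. k(s(s(k(k(s(e), s(s(c))), s(e)))), s(e))  →  s(k(k(s(e), s(s(c))), s(e)))   [R1 at ε]
2. s(k(k(s(e), s(s(c))), s(e)))  →  s(k(s(c), s(e)))   [R2 at 1.1]
3. s(k(s(c), s(e)))  →  s(c)   [R1 at 1]

s(c)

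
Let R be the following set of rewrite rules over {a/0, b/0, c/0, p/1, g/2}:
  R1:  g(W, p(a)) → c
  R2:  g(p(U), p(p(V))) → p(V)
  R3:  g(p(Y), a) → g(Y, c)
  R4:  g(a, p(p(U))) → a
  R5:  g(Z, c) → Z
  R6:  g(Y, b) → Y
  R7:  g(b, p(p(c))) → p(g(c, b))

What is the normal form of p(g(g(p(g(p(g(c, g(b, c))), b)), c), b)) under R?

1. p(g(g(p(g(p(g(c, g(b, c))), b)), c), b))  →  p(g(p(g(p(g(c, g(b, c))), b)), c))   [R6 at 1]
2. p(g(p(g(p(g(c, g(b, c))), b)), c))  →  p(p(g(p(g(c, g(b, c))), b)))   [R5 at 1]
3. p(p(g(p(g(c, g(b, c))), b)))  →  p(p(p(g(c, g(b, c)))))   [R6 at 1.1]
4. p(p(p(g(c, g(b, c)))))  →  p(p(p(g(c, b))))   [R5 at 1.1.1.2]
5. p(p(p(g(c, b))))  →  p(p(p(c)))   [R6 at 1.1.1]

p(p(p(c)))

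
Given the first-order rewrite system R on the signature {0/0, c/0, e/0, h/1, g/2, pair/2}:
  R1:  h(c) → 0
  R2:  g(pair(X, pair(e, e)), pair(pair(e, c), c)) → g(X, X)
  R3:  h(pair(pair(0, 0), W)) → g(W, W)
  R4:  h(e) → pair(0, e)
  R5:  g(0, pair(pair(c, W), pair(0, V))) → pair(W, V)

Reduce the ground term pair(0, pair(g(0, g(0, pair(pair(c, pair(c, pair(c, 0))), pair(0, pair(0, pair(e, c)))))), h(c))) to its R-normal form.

1. pair(0, pair(g(0, g(0, pair(pair(c, pair(c, pair(c, 0))), pair(0, pair(0, pair(e, c)))))), h(c)))  →  pair(0, pair(g(0, pair(pair(c, pair(c, 0)), pair(0, pair(e, c)))), h(c)))   [R5 at 2.1.2]
2. pair(0, pair(g(0, pair(pair(c, pair(c, 0)), pair(0, pair(e, c)))), h(c)))  →  pair(0, pair(pair(pair(c, 0), pair(e, c)), h(c)))   [R5 at 2.1]
3. pair(0, pair(pair(pair(c, 0), pair(e, c)), h(c)))  →  pair(0, pair(pair(pair(c, 0), pair(e, c)), 0))   [R1 at 2.2]

pair(0, pair(pair(pair(c, 0), pair(e, c)), 0))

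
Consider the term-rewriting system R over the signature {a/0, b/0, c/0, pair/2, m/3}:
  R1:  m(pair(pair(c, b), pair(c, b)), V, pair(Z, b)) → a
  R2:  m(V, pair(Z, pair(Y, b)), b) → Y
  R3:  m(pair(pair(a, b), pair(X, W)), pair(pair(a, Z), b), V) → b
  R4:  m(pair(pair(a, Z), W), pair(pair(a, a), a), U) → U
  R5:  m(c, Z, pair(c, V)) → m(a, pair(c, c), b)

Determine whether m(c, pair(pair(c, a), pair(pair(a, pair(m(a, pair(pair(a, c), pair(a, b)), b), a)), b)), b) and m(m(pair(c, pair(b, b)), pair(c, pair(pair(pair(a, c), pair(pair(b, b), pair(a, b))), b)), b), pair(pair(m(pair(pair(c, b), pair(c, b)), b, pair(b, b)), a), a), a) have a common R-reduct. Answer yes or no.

Reduce t₁ = m(c, pair(pair(c, a), pair(pair(a, pair(m(a, pair(pair(a, c), pair(a, b)), b), a)), b)), b):
1. m(c, pair(pair(c, a), pair(pair(a, pair(m(a, pair(pair(a, c), pair(a, b)), b), a)), b)), b)  →  pair(a, pair(m(a, pair(pair(a, c), pair(a, b)), b), a))   [R2 at ε]
2. pair(a, pair(m(a, pair(pair(a, c), pair(a, b)), b), a))  →  pair(a, pair(a, a))   [R2 at 2.1]

Reduce t₂ = m(m(pair(c, pair(b, b)), pair(c, pair(pair(pair(a, c), pair(pair(b, b), pair(a, b))), b)), b), pair(pair(m(pair(pair(c, b), pair(c, b)), b, pair(b, b)), a), a), a):
1. m(m(pair(c, pair(b, b)), pair(c, pair(pair(pair(a, c), pair(pair(b, b), pair(a, b))), b)), b), pair(pair(m(pair(pair(c, b), pair(c, b)), b, pair(b, b)), a), a), a)  →  m(pair(pair(a, c), pair(pair(b, b), pair(a, b))), pair(pair(m(pair(pair(c, b), pair(c, b)), b, pair(b, b)), a), a), a)   [R2 at 1]
2. m(pair(pair(a, c), pair(pair(b, b), pair(a, b))), pair(pair(m(pair(pair(c, b), pair(c, b)), b, pair(b, b)), a), a), a)  →  m(pair(pair(a, c), pair(pair(b, b), pair(a, b))), pair(pair(a, a), a), a)   [R1 at 2.1.1]
3. m(pair(pair(a, c), pair(pair(b, b), pair(a, b))), pair(pair(a, a), a), a)  →  a   [R4 at ε]

no — NF(t₁) = pair(a, pair(a, a)), NF(t₂) = a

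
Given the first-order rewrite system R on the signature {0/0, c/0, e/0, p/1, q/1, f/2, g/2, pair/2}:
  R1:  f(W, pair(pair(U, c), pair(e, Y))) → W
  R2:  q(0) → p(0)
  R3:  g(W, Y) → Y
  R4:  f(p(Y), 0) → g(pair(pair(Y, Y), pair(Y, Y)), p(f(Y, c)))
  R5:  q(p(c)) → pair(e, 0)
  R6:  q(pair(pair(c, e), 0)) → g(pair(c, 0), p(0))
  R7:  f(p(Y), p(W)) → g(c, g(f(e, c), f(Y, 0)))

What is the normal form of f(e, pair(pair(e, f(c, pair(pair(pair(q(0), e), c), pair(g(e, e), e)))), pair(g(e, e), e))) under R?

e

1. f(e, pair(pair(e, f(c, pair(pair(pair(q(0), e), c), pair(g(e, e), e)))), pair(g(e, e), e)))  →  f(e, pair(pair(e, f(c, pair(pair(pair(p(0), e), c), pair(g(e, e), e)))), pair(g(e, e), e)))   [R2 at 2.1.2.2.1.1.1]
2. f(e, pair(pair(e, f(c, pair(pair(pair(p(0), e), c), pair(g(e, e), e)))), pair(g(e, e), e)))  →  f(e, pair(pair(e, f(c, pair(pair(pair(p(0), e), c), pair(e, e)))), pair(g(e, e), e)))   [R3 at 2.1.2.2.2.1]
3. f(e, pair(pair(e, f(c, pair(pair(pair(p(0), e), c), pair(e, e)))), pair(g(e, e), e)))  →  f(e, pair(pair(e, c), pair(g(e, e), e)))   [R1 at 2.1.2]
4. f(e, pair(pair(e, c), pair(g(e, e), e)))  →  f(e, pair(pair(e, c), pair(e, e)))   [R3 at 2.2.1]
5. f(e, pair(pair(e, c), pair(e, e)))  →  e   [R1 at ε]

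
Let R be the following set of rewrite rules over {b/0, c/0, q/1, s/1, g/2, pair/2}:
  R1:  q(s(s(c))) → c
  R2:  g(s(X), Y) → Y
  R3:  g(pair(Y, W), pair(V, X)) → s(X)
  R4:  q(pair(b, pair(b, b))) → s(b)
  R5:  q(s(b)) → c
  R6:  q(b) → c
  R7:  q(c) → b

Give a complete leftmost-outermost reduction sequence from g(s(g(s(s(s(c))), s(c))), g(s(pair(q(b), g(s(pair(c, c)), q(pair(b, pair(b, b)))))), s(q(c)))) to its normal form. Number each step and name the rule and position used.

s(b)

1. g(s(g(s(s(s(c))), s(c))), g(s(pair(q(b), g(s(pair(c, c)), q(pair(b, pair(b, b)))))), s(q(c))))  →  g(s(pair(q(b), g(s(pair(c, c)), q(pair(b, pair(b, b)))))), s(q(c)))   [R2 at ε]
2. g(s(pair(q(b), g(s(pair(c, c)), q(pair(b, pair(b, b)))))), s(q(c)))  →  s(q(c))   [R2 at ε]
3. s(q(c))  →  s(b)   [R7 at 1]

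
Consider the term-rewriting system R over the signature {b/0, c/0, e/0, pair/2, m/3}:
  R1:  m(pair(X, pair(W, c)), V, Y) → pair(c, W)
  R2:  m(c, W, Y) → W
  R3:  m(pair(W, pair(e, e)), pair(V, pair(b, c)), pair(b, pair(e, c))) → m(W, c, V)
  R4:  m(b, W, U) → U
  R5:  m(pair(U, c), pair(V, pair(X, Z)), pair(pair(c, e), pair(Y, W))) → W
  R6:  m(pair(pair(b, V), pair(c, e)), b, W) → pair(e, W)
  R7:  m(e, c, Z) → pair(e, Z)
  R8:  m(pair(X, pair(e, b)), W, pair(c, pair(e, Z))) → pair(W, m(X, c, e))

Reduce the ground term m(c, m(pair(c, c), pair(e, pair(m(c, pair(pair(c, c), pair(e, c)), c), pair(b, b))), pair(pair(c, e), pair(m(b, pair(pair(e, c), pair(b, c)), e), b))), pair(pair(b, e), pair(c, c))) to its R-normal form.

b

1. m(c, m(pair(c, c), pair(e, pair(m(c, pair(pair(c, c), pair(e, c)), c), pair(b, b))), pair(pair(c, e), pair(m(b, pair(pair(e, c), pair(b, c)), e), b))), pair(pair(b, e), pair(c, c)))  →  m(pair(c, c), pair(e, pair(m(c, pair(pair(c, c), pair(e, c)), c), pair(b, b))), pair(pair(c, e), pair(m(b, pair(pair(e, c), pair(b, c)), e), b)))   [R2 at ε]
2. m(pair(c, c), pair(e, pair(m(c, pair(pair(c, c), pair(e, c)), c), pair(b, b))), pair(pair(c, e), pair(m(b, pair(pair(e, c), pair(b, c)), e), b)))  →  b   [R5 at ε]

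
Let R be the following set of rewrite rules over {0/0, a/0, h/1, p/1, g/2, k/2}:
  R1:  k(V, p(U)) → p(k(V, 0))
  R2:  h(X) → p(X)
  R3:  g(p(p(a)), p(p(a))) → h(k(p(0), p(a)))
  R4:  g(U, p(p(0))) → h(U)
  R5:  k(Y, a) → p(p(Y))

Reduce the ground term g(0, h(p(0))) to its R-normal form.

p(0)

1. g(0, h(p(0)))  →  g(0, p(p(0)))   [R2 at 2]
2. g(0, p(p(0)))  →  h(0)   [R4 at ε]
3. h(0)  →  p(0)   [R2 at ε]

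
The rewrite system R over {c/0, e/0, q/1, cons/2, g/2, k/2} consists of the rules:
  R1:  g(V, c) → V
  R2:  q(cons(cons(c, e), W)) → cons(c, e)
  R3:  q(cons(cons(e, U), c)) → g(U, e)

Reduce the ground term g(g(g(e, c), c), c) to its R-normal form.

1. g(g(g(e, c), c), c)  →  g(g(e, c), c)   [R1 at ε]
2. g(g(e, c), c)  →  g(e, c)   [R1 at ε]
3. g(e, c)  →  e   [R1 at ε]

e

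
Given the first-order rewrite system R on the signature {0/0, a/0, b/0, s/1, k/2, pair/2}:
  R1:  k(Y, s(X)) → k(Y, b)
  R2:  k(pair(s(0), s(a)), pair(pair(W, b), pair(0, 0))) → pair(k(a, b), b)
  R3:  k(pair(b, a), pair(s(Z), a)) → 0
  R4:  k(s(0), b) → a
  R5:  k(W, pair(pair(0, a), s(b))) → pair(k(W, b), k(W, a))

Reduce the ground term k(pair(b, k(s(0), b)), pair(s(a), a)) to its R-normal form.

1. k(pair(b, k(s(0), b)), pair(s(a), a))  →  k(pair(b, a), pair(s(a), a))   [R4 at 1.2]
2. k(pair(b, a), pair(s(a), a))  →  0   [R3 at ε]

0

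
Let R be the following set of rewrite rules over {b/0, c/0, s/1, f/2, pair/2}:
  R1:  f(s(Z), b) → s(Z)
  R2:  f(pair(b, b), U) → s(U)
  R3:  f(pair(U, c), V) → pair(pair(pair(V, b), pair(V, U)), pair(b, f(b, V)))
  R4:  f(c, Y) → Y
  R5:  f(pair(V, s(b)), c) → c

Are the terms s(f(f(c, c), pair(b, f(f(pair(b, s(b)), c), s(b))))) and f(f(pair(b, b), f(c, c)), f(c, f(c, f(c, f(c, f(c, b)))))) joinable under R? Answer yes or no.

no — NF(t₁) = s(pair(b, s(b))), NF(t₂) = s(c)

Reduce t₁ = s(f(f(c, c), pair(b, f(f(pair(b, s(b)), c), s(b))))):
1. s(f(f(c, c), pair(b, f(f(pair(b, s(b)), c), s(b)))))  →  s(f(c, pair(b, f(f(pair(b, s(b)), c), s(b)))))   [R4 at 1.1]
2. s(f(c, pair(b, f(f(pair(b, s(b)), c), s(b)))))  →  s(pair(b, f(f(pair(b, s(b)), c), s(b))))   [R4 at 1]
3. s(pair(b, f(f(pair(b, s(b)), c), s(b))))  →  s(pair(b, f(c, s(b))))   [R5 at 1.2.1]
4. s(pair(b, f(c, s(b))))  →  s(pair(b, s(b)))   [R4 at 1.2]

Reduce t₂ = f(f(pair(b, b), f(c, c)), f(c, f(c, f(c, f(c, f(c, b)))))):
1. f(f(pair(b, b), f(c, c)), f(c, f(c, f(c, f(c, f(c, b))))))  →  f(s(f(c, c)), f(c, f(c, f(c, f(c, f(c, b))))))   [R2 at 1]
2. f(s(f(c, c)), f(c, f(c, f(c, f(c, f(c, b))))))  →  f(s(c), f(c, f(c, f(c, f(c, f(c, b))))))   [R4 at 1.1]
3. f(s(c), f(c, f(c, f(c, f(c, f(c, b))))))  →  f(s(c), f(c, f(c, f(c, f(c, b)))))   [R4 at 2]
4. f(s(c), f(c, f(c, f(c, f(c, b)))))  →  f(s(c), f(c, f(c, f(c, b))))   [R4 at 2]
5. f(s(c), f(c, f(c, f(c, b))))  →  f(s(c), f(c, f(c, b)))   [R4 at 2]
6. f(s(c), f(c, f(c, b)))  →  f(s(c), f(c, b))   [R4 at 2]
7. f(s(c), f(c, b))  →  f(s(c), b)   [R4 at 2]
8. f(s(c), b)  →  s(c)   [R1 at ε]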